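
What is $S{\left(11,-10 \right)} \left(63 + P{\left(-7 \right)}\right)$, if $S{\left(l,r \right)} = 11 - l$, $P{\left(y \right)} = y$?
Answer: $0$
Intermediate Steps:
$S{\left(11,-10 \right)} \left(63 + P{\left(-7 \right)}\right) = \left(11 - 11\right) \left(63 - 7\right) = \left(11 - 11\right) 56 = 0 \cdot 56 = 0$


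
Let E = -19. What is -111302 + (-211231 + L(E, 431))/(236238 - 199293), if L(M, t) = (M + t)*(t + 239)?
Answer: -456887509/4105 ≈ -1.1130e+5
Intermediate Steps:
L(M, t) = (239 + t)*(M + t) (L(M, t) = (M + t)*(239 + t) = (239 + t)*(M + t))
-111302 + (-211231 + L(E, 431))/(236238 - 199293) = -111302 + (-211231 + (431² + 239*(-19) + 239*431 - 19*431))/(236238 - 199293) = -111302 + (-211231 + (185761 - 4541 + 103009 - 8189))/36945 = -111302 + (-211231 + 276040)*(1/36945) = -111302 + 64809*(1/36945) = -111302 + 7201/4105 = -456887509/4105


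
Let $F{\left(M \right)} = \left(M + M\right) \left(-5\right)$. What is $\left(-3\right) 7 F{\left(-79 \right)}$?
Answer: $-16590$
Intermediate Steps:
$F{\left(M \right)} = - 10 M$ ($F{\left(M \right)} = 2 M \left(-5\right) = - 10 M$)
$\left(-3\right) 7 F{\left(-79 \right)} = \left(-3\right) 7 \left(\left(-10\right) \left(-79\right)\right) = \left(-21\right) 790 = -16590$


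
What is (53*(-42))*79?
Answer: -175854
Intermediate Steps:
(53*(-42))*79 = -2226*79 = -175854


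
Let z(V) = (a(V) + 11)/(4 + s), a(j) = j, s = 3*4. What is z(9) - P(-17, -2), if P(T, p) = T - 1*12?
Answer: 121/4 ≈ 30.250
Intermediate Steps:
s = 12
P(T, p) = -12 + T (P(T, p) = T - 12 = -12 + T)
z(V) = 11/16 + V/16 (z(V) = (V + 11)/(4 + 12) = (11 + V)/16 = (11 + V)*(1/16) = 11/16 + V/16)
z(9) - P(-17, -2) = (11/16 + (1/16)*9) - (-12 - 17) = (11/16 + 9/16) - 1*(-29) = 5/4 + 29 = 121/4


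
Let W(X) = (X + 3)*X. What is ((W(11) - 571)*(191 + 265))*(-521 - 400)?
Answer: 175129992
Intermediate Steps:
W(X) = X*(3 + X) (W(X) = (3 + X)*X = X*(3 + X))
((W(11) - 571)*(191 + 265))*(-521 - 400) = ((11*(3 + 11) - 571)*(191 + 265))*(-521 - 400) = ((11*14 - 571)*456)*(-921) = ((154 - 571)*456)*(-921) = -417*456*(-921) = -190152*(-921) = 175129992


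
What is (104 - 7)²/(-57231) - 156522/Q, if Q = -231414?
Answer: 1130089376/2207342439 ≈ 0.51197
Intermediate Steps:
(104 - 7)²/(-57231) - 156522/Q = (104 - 7)²/(-57231) - 156522/(-231414) = 97²*(-1/57231) - 156522*(-1/231414) = 9409*(-1/57231) + 26087/38569 = -9409/57231 + 26087/38569 = 1130089376/2207342439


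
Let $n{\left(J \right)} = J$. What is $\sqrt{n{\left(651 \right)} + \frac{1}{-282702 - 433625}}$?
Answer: $\frac{2 \sqrt{83510991189613}}{716327} \approx 25.515$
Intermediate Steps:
$\sqrt{n{\left(651 \right)} + \frac{1}{-282702 - 433625}} = \sqrt{651 + \frac{1}{-282702 - 433625}} = \sqrt{651 + \frac{1}{-716327}} = \sqrt{651 - \frac{1}{716327}} = \sqrt{\frac{466328876}{716327}} = \frac{2 \sqrt{83510991189613}}{716327}$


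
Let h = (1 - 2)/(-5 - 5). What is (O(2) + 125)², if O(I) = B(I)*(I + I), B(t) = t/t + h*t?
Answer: 421201/25 ≈ 16848.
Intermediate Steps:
h = ⅒ (h = -1/(-10) = -1*(-⅒) = ⅒ ≈ 0.10000)
B(t) = 1 + t/10 (B(t) = t/t + t/10 = 1 + t/10)
O(I) = 2*I*(1 + I/10) (O(I) = (1 + I/10)*(I + I) = (1 + I/10)*(2*I) = 2*I*(1 + I/10))
(O(2) + 125)² = ((⅕)*2*(10 + 2) + 125)² = ((⅕)*2*12 + 125)² = (24/5 + 125)² = (649/5)² = 421201/25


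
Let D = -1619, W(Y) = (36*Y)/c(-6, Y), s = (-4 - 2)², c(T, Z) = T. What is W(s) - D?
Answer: 1403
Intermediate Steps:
s = 36 (s = (-6)² = 36)
W(Y) = -6*Y (W(Y) = (36*Y)/(-6) = (36*Y)*(-⅙) = -6*Y)
W(s) - D = -6*36 - 1*(-1619) = -216 + 1619 = 1403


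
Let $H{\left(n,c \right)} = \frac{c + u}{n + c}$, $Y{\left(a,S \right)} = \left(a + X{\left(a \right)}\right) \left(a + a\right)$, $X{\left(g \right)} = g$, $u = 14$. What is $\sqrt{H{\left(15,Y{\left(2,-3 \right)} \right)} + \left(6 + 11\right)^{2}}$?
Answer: $\frac{\sqrt{278659}}{31} \approx 17.028$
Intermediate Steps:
$Y{\left(a,S \right)} = 4 a^{2}$ ($Y{\left(a,S \right)} = \left(a + a\right) \left(a + a\right) = 2 a 2 a = 4 a^{2}$)
$H{\left(n,c \right)} = \frac{14 + c}{c + n}$ ($H{\left(n,c \right)} = \frac{c + 14}{n + c} = \frac{14 + c}{c + n}$)
$\sqrt{H{\left(15,Y{\left(2,-3 \right)} \right)} + \left(6 + 11\right)^{2}} = \sqrt{\frac{14 + 4 \cdot 2^{2}}{4 \cdot 2^{2} + 15} + \left(6 + 11\right)^{2}} = \sqrt{\frac{14 + 4 \cdot 4}{4 \cdot 4 + 15} + 17^{2}} = \sqrt{\frac{14 + 16}{16 + 15} + 289} = \sqrt{\frac{1}{31} \cdot 30 + 289} = \sqrt{\frac{30}{31} + 289} = \sqrt{\frac{8989}{31}} = \frac{\sqrt{278659}}{31}$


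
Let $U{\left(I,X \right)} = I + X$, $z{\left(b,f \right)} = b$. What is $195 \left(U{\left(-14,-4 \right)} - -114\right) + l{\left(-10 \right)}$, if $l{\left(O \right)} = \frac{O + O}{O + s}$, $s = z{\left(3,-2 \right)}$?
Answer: $\frac{131060}{7} \approx 18723.0$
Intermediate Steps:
$s = 3$
$l{\left(O \right)} = \frac{2 O}{3 + O}$ ($l{\left(O \right)} = \frac{O + O}{O + 3} = \frac{2 O}{3 + O}$)
$195 \left(U{\left(-14,-4 \right)} - -114\right) + l{\left(-10 \right)} = 195 \left(\left(-14 - 4\right) - -114\right) + 2 \left(-10\right) \frac{1}{3 - 10} = 195 \left(-18 + 114\right) + 2 \left(-10\right) \frac{1}{-7} = 195 \cdot 96 + 2 \left(-10\right) \left(- \frac{1}{7}\right) = 18720 + \frac{20}{7} = \frac{131060}{7}$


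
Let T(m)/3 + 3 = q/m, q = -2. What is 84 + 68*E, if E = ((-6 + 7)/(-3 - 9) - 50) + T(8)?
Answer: -11954/3 ≈ -3984.7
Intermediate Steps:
T(m) = -9 - 6/m (T(m) = -9 + 3*(-2/m) = -9 - 6/m)
E = -359/6 (E = ((-6 + 7)/(-3 - 9) - 50) + (-9 - 6/8) = (1/(-12) - 50) + (-9 - 6*1/8) = (1*(-1/12) - 50) + (-9 - 3/4) = (-1/12 - 50) - 39/4 = -601/12 - 39/4 = -359/6 ≈ -59.833)
84 + 68*E = 84 + 68*(-359/6) = 84 - 12206/3 = -11954/3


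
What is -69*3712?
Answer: -256128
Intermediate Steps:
-69*3712 = -1*256128 = -256128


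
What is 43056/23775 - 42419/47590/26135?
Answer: 714006963449/394273394050 ≈ 1.8109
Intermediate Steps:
43056/23775 - 42419/47590/26135 = 43056*(1/23775) - 42419*1/47590*(1/26135) = 14352/7925 - 42419/47590*1/26135 = 14352/7925 - 42419/1243764650 = 714006963449/394273394050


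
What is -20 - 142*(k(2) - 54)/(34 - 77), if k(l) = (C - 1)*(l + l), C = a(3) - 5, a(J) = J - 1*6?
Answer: -13640/43 ≈ -317.21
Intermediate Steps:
a(J) = -6 + J (a(J) = J - 6 = -6 + J)
C = -8 (C = (-6 + 3) - 5 = -3 - 5 = -8)
k(l) = -18*l (k(l) = (-8 - 1)*(l + l) = -18*l)
-20 - 142*(k(2) - 54)/(34 - 77) = -20 - 142*(-18*2 - 54)/(34 - 77) = -20 - 142*(-36 - 54)/(-43) = -20 - (-12780)*(-1)/43 = -20 - 142*90/43 = -20 - 12780/43 = -13640/43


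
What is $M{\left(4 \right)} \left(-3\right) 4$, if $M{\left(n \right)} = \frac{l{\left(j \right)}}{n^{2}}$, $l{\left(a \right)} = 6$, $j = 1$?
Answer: $- \frac{9}{2} \approx -4.5$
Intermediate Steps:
$M{\left(n \right)} = \frac{6}{n^{2}}$
$M{\left(4 \right)} \left(-3\right) 4 = \frac{6}{16} \left(-3\right) 4 = 6 \cdot \frac{1}{16} \left(-3\right) 4 = \frac{3}{8} \left(-3\right) 4 = \left(- \frac{9}{8}\right) 4 = - \frac{9}{2}$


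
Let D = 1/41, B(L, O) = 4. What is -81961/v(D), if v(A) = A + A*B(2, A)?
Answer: -3360401/5 ≈ -6.7208e+5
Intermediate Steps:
D = 1/41 ≈ 0.024390
v(A) = 5*A (v(A) = A + A*4 = A + 4*A = 5*A)
-81961/v(D) = -81961/(5*(1/41)) = -81961/5/41 = -81961*41/5 = -3360401/5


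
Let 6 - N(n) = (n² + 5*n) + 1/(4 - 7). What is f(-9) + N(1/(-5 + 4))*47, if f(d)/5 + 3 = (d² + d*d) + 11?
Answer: 4007/3 ≈ 1335.7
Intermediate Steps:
N(n) = 19/3 - n² - 5*n (N(n) = 6 - ((n² + 5*n) + 1/(4 - 7)) = 6 - ((n² + 5*n) + 1/(-3)) = 6 - ((n² + 5*n) - ⅓) = 6 - (-⅓ + n² + 5*n) = 6 + (⅓ - n² - 5*n) = 19/3 - n² - 5*n)
f(d) = 40 + 10*d² (f(d) = -15 + 5*((d² + d*d) + 11) = -15 + 5*((d² + d²) + 11) = -15 + 5*(2*d² + 11) = -15 + 5*(11 + 2*d²) = -15 + (55 + 10*d²) = 40 + 10*d²)
f(-9) + N(1/(-5 + 4))*47 = (40 + 10*(-9)²) + (19/3 - (1/(-5 + 4))² - 5/(-5 + 4))*47 = (40 + 10*81) + (19/3 - (1/(-1))² - 5/(-1))*47 = (40 + 810) + (19/3 - 1*(-1)² - 5*(-1))*47 = 850 + (19/3 - 1*1 + 5)*47 = 850 + (19/3 - 1 + 5)*47 = 850 + (31/3)*47 = 850 + 1457/3 = 4007/3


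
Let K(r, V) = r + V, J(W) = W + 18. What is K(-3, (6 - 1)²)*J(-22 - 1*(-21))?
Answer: 374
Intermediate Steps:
J(W) = 18 + W
K(r, V) = V + r
K(-3, (6 - 1)²)*J(-22 - 1*(-21)) = ((6 - 1)² - 3)*(18 + (-22 - 1*(-21))) = (5² - 3)*(18 + (-22 + 21)) = (25 - 3)*(18 - 1) = 22*17 = 374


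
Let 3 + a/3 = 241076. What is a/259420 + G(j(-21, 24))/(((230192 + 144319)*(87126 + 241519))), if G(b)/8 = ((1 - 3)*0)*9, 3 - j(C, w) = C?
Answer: 103317/37060 ≈ 2.7878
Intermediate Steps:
j(C, w) = 3 - C
G(b) = 0 (G(b) = 8*(((1 - 3)*0)*9) = 8*(-2*0*9) = 8*(0*9) = 8*0 = 0)
a = 723219 (a = -9 + 3*241076 = -9 + 723228 = 723219)
a/259420 + G(j(-21, 24))/(((230192 + 144319)*(87126 + 241519))) = 723219/259420 + 0/(((230192 + 144319)*(87126 + 241519))) = 723219*(1/259420) + 0/((374511*328645)) = 103317/37060 + 0/123081167595 = 103317/37060 + 0*(1/123081167595) = 103317/37060 + 0 = 103317/37060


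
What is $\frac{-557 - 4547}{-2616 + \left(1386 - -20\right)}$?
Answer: $\frac{232}{55} \approx 4.2182$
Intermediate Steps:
$\frac{-557 - 4547}{-2616 + \left(1386 - -20\right)} = - \frac{5104}{-2616 + \left(1386 + 20\right)} = - \frac{5104}{-2616 + 1406} = - \frac{5104}{-1210} = \left(-5104\right) \left(- \frac{1}{1210}\right) = \frac{232}{55}$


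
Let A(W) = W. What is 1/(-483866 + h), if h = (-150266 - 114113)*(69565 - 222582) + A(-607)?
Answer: 1/40453996970 ≈ 2.4719e-11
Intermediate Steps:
h = 40454480836 (h = (-150266 - 114113)*(69565 - 222582) - 607 = -264379*(-153017) - 607 = 40454481443 - 607 = 40454480836)
1/(-483866 + h) = 1/(-483866 + 40454480836) = 1/40453996970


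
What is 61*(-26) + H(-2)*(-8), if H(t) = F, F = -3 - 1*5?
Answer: -1522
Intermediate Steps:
F = -8 (F = -3 - 5 = -8)
H(t) = -8
61*(-26) + H(-2)*(-8) = 61*(-26) - 8*(-8) = -1586 + 64 = -1522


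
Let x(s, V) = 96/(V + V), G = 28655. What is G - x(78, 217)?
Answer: 6218087/217 ≈ 28655.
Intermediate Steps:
x(s, V) = 48/V (x(s, V) = 96/((2*V)) = 96*(1/(2*V)) = 48/V)
G - x(78, 217) = 28655 - 48/217 = 6218087/217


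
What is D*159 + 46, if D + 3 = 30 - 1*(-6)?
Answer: 5293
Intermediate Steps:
D = 33 (D = -3 + (30 - 1*(-6)) = -3 + (30 + 6) = -3 + 36 = 33)
D*159 + 46 = 33*159 + 46 = 5247 + 46 = 5293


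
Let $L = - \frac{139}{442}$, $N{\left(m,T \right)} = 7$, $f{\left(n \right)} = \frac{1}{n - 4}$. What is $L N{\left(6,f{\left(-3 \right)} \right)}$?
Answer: $- \frac{973}{442} \approx -2.2014$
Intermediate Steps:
$f{\left(n \right)} = \frac{1}{-4 + n}$
$L = - \frac{139}{442}$ ($L = \left(-139\right) \frac{1}{442} = - \frac{139}{442} \approx -0.31448$)
$L N{\left(6,f{\left(-3 \right)} \right)} = \left(- \frac{139}{442}\right) 7 = - \frac{973}{442}$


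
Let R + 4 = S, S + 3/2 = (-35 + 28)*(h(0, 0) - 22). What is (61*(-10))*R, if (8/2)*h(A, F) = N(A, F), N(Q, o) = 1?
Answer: -179035/2 ≈ -89518.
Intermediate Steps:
h(A, F) = ¼ (h(A, F) = (¼)*1 = ¼)
S = 603/4 (S = -3/2 + (-35 + 28)*(¼ - 22) = -3/2 - 7*(-87/4) = -3/2 + 609/4 = 603/4 ≈ 150.75)
R = 587/4 (R = -4 + 603/4 = 587/4 ≈ 146.75)
(61*(-10))*R = (61*(-10))*(587/4) = -610*587/4 = -179035/2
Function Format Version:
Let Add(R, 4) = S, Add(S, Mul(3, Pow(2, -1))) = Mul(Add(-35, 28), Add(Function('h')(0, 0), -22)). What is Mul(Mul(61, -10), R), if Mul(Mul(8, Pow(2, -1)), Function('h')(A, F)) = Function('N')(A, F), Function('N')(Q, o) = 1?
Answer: Rational(-179035, 2) ≈ -89518.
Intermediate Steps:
Function('h')(A, F) = Rational(1, 4) (Function('h')(A, F) = Mul(Rational(1, 4), 1) = Rational(1, 4))
S = Rational(603, 4) (S = Add(Rational(-3, 2), Mul(Add(-35, 28), Add(Rational(1, 4), -22))) = Add(Rational(-3, 2), Mul(-7, Rational(-87, 4))) = Add(Rational(-3, 2), Rational(609, 4)) = Rational(603, 4) ≈ 150.75)
R = Rational(587, 4) (R = Add(-4, Rational(603, 4)) = Rational(587, 4) ≈ 146.75)
Mul(Mul(61, -10), R) = Mul(Mul(61, -10), Rational(587, 4)) = Mul(-610, Rational(587, 4)) = Rational(-179035, 2)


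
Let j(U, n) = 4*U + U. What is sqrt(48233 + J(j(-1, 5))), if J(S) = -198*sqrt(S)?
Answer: sqrt(48233 - 198*I*sqrt(5)) ≈ 219.62 - 1.008*I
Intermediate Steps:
j(U, n) = 5*U
sqrt(48233 + J(j(-1, 5))) = sqrt(48233 - 198*I*sqrt(5))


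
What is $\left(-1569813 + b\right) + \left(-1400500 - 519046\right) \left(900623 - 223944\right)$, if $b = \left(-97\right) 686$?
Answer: $-1298918104089$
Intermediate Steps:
$b = -66542$
$\left(-1569813 + b\right) + \left(-1400500 - 519046\right) \left(900623 - 223944\right) = \left(-1569813 - 66542\right) + \left(-1400500 - 519046\right) \left(900623 - 223944\right) = -1636355 - 1298916467734 = -1298918104089$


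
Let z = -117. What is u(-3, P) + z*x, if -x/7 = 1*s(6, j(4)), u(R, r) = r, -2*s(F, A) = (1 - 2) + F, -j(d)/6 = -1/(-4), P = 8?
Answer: -4079/2 ≈ -2039.5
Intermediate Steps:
j(d) = -3/2 (j(d) = -(-6)/(-4) = -(-6)*(-1)/4 = -6*¼ = -3/2)
s(F, A) = ½ - F/2 (s(F, A) = -((1 - 2) + F)/2 = -(-1 + F)/2 = ½ - F/2)
x = 35/2 (x = -7*(½ - ½*6) = -7*(½ - 3) = -7*(-5)/2 = -7*(-5/2) = 35/2 ≈ 17.500)
u(-3, P) + z*x = 8 - 117*35/2 = 8 - 4095/2 = -4079/2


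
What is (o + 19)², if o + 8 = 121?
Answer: 17424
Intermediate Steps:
o = 113 (o = -8 + 121 = 113)
(o + 19)² = (113 + 19)² = 132² = 17424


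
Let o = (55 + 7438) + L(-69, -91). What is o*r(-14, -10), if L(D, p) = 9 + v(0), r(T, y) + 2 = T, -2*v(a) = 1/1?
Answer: -120024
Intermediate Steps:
v(a) = -1/2 (v(a) = -1/2/1 = -1/2*1 = -1/2)
r(T, y) = -2 + T
L(D, p) = 17/2 (L(D, p) = 9 - 1/2 = 17/2)
o = 15003/2 (o = (55 + 7438) + 17/2 = 7493 + 17/2 = 15003/2 ≈ 7501.5)
o*r(-14, -10) = 15003*(-2 - 14)/2 = (15003/2)*(-16) = -120024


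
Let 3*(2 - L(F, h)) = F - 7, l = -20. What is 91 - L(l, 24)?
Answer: 80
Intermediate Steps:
L(F, h) = 13/3 - F/3 (L(F, h) = 2 - (F - 7)/3 = 2 - (-7 + F)/3 = 2 + (7/3 - F/3) = 13/3 - F/3)
91 - L(l, 24) = 91 - (13/3 - ⅓*(-20)) = 91 - (13/3 + 20/3) = 91 - 1*11 = 91 - 11 = 80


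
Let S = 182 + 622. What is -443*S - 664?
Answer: -356836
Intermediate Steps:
S = 804
-443*S - 664 = -443*804 - 664 = -356172 - 664 = -356836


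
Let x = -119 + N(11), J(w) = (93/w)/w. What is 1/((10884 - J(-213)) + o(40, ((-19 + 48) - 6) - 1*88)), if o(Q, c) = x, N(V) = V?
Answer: 15123/162965417 ≈ 9.2799e-5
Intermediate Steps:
J(w) = 93/w**2
x = -108 (x = -119 + 11 = -108)
o(Q, c) = -108
1/((10884 - J(-213)) + o(40, ((-19 + 48) - 6) - 1*88)) = 1/((10884 - 93/(-213)**2) - 108) = 1/((10884 - 93/45369) - 108) = 1/((10884 - 1*31/15123) - 108) = 1/((10884 - 31/15123) - 108) = 1/(164598701/15123 - 108) = 1/(162965417/15123) = 15123/162965417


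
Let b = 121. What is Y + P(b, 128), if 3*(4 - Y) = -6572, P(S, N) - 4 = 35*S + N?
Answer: 19685/3 ≈ 6561.7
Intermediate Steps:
P(S, N) = 4 + N + 35*S (P(S, N) = 4 + (35*S + N) = 4 + (N + 35*S) = 4 + N + 35*S)
Y = 6584/3 (Y = 4 - ⅓*(-6572) = 4 + 6572/3 = 6584/3 ≈ 2194.7)
Y + P(b, 128) = 6584/3 + (4 + 128 + 35*121) = 6584/3 + (4 + 128 + 4235) = 6584/3 + 4367 = 19685/3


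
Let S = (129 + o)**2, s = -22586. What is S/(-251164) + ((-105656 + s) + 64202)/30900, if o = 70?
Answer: -865410673/388048380 ≈ -2.2302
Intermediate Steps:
S = 39601 (S = (129 + 70)**2 = 199**2 = 39601)
S/(-251164) + ((-105656 + s) + 64202)/30900 = 39601/(-251164) + ((-105656 - 22586) + 64202)/30900 = 39601*(-1/251164) + (-128242 + 64202)*(1/30900) = -39601/251164 - 64040*1/30900 = -39601/251164 - 3202/1545 = -865410673/388048380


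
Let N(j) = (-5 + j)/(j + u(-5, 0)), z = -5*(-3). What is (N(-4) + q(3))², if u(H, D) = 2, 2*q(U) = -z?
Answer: 9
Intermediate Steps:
z = 15
q(U) = -15/2 (q(U) = (-1*15)/2 = (½)*(-15) = -15/2)
N(j) = (-5 + j)/(2 + j) (N(j) = (-5 + j)/(j + 2) = (-5 + j)/(2 + j))
(N(-4) + q(3))² = ((-5 - 4)/(2 - 4) - 15/2)² = (-9/(-2) - 15/2)² = (-½*(-9) - 15/2)² = (9/2 - 15/2)² = (-3)² = 9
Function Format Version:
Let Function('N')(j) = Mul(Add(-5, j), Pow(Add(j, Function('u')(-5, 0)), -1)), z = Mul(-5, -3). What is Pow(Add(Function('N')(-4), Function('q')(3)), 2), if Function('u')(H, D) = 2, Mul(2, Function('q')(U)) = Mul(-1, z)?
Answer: 9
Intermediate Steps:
z = 15
Function('q')(U) = Rational(-15, 2) (Function('q')(U) = Mul(Rational(1, 2), Mul(-1, 15)) = Mul(Rational(1, 2), -15) = Rational(-15, 2))
Function('N')(j) = Mul(Pow(Add(2, j), -1), Add(-5, j)) (Function('N')(j) = Mul(Add(-5, j), Pow(Add(j, 2), -1)) = Mul(Add(-5, j), Pow(Add(2, j), -1)) = Mul(Pow(Add(2, j), -1), Add(-5, j)))
Pow(Add(Function('N')(-4), Function('q')(3)), 2) = Pow(Add(Mul(Pow(Add(2, -4), -1), Add(-5, -4)), Rational(-15, 2)), 2) = Pow(Add(Mul(Pow(-2, -1), -9), Rational(-15, 2)), 2) = Pow(Add(Mul(Rational(-1, 2), -9), Rational(-15, 2)), 2) = Pow(Add(Rational(9, 2), Rational(-15, 2)), 2) = Pow(-3, 2) = 9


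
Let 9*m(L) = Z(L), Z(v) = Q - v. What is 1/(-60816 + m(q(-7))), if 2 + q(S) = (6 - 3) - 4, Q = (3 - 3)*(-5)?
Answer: -3/182447 ≈ -1.6443e-5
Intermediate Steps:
Q = 0 (Q = 0*(-5) = 0)
q(S) = -3 (q(S) = -2 + ((6 - 3) - 4) = -2 + (3 - 4) = -2 - 1 = -3)
Z(v) = -v (Z(v) = 0 - v = -v)
m(L) = -L/9 (m(L) = (-L)/9 = -L/9)
1/(-60816 + m(q(-7))) = 1/(-60816 - 1/9*(-3)) = 1/(-60816 + 1/3) = 1/(-182447/3) = -3/182447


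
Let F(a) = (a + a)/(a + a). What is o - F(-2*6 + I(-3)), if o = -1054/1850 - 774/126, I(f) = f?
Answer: -49939/6475 ≈ -7.7126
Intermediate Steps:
F(a) = 1 (F(a) = (2*a)/((2*a)) = (2*a)*(1/(2*a)) = 1)
o = -43464/6475 (o = -1054*1/1850 - 774*1/126 = -527/925 - 43/7 = -43464/6475 ≈ -6.7126)
o - F(-2*6 + I(-3)) = -43464/6475 - 1*1 = -43464/6475 - 1 = -49939/6475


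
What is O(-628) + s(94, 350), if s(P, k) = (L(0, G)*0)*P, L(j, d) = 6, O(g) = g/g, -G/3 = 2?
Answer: 1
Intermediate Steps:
G = -6 (G = -3*2 = -6)
O(g) = 1
s(P, k) = 0 (s(P, k) = (6*0)*P = 0*P = 0)
O(-628) + s(94, 350) = 1 + 0 = 1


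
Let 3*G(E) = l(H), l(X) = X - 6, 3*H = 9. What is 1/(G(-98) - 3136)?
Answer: -1/3137 ≈ -0.00031878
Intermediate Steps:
H = 3 (H = (1/3)*9 = 3)
l(X) = -6 + X
G(E) = -1 (G(E) = (-6 + 3)/3 = (1/3)*(-3) = -1)
1/(G(-98) - 3136) = 1/(-1 - 3136) = 1/(-3137) = -1/3137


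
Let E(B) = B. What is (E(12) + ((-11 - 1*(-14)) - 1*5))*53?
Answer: 530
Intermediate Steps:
(E(12) + ((-11 - 1*(-14)) - 1*5))*53 = (12 + ((-11 - 1*(-14)) - 1*5))*53 = (12 + ((-11 + 14) - 5))*53 = (12 + (3 - 5))*53 = (12 - 2)*53 = 10*53 = 530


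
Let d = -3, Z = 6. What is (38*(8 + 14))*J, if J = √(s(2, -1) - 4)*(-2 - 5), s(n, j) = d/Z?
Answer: -8778*I*√2 ≈ -12414.0*I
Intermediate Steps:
s(n, j) = -½ (s(n, j) = -3/6 = -3*⅙ = -½)
J = -21*I*√2/2 (J = √(-½ - 4)*(-2 - 5) = √(-9/2)*(-7) = (3*I*√2/2)*(-7) = -21*I*√2/2 ≈ -14.849*I)
(38*(8 + 14))*J = (38*(8 + 14))*(-21*I*√2/2) = (38*22)*(-21*I*√2/2) = 836*(-21*I*√2/2) = -8778*I*√2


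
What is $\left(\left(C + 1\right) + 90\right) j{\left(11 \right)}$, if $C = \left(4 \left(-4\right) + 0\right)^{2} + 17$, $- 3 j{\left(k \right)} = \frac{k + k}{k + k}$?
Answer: $- \frac{364}{3} \approx -121.33$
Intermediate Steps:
$j{\left(k \right)} = - \frac{1}{3}$ ($j{\left(k \right)} = - \frac{\left(k + k\right) \frac{1}{k + k}}{3} = - \frac{2 k \frac{1}{2 k}}{3} = \left(- \frac{1}{3}\right) 1 = - \frac{1}{3}$)
$C = 273$ ($C = \left(-16 + 0\right)^{2} + 17 = \left(-16\right)^{2} + 17 = 256 + 17 = 273$)
$\left(\left(C + 1\right) + 90\right) j{\left(11 \right)} = \left(\left(273 + 1\right) + 90\right) \left(- \frac{1}{3}\right) = \left(274 + 90\right) \left(- \frac{1}{3}\right) = 364 \left(- \frac{1}{3}\right) = - \frac{364}{3}$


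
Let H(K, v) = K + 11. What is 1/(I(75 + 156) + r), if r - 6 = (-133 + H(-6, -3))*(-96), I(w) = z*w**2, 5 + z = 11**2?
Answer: 1/6202170 ≈ 1.6123e-7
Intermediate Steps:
H(K, v) = 11 + K
z = 116 (z = -5 + 11**2 = -5 + 121 = 116)
I(w) = 116*w**2
r = 12294 (r = 6 + (-133 + (11 - 6))*(-96) = 6 + (-133 + 5)*(-96) = 6 - 128*(-96) = 6 + 12288 = 12294)
1/(I(75 + 156) + r) = 1/(116*(75 + 156)**2 + 12294) = 1/(116*231**2 + 12294) = 1/(116*53361 + 12294) = 1/(6189876 + 12294) = 1/6202170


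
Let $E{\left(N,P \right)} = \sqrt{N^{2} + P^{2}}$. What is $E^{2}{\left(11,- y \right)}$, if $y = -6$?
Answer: $157$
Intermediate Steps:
$E^{2}{\left(11,- y \right)} = \left(\sqrt{11^{2} + \left(\left(-1\right) \left(-6\right)\right)^{2}}\right)^{2} = \left(\sqrt{121 + 6^{2}}\right)^{2} = \left(\sqrt{121 + 36}\right)^{2} = \left(\sqrt{157}\right)^{2} = 157$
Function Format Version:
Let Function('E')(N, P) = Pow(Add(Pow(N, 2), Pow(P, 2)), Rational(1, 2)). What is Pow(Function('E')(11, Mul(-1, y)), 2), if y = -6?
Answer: 157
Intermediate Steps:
Pow(Function('E')(11, Mul(-1, y)), 2) = Pow(Pow(Add(Pow(11, 2), Pow(Mul(-1, -6), 2)), Rational(1, 2)), 2) = Pow(Pow(Add(121, Pow(6, 2)), Rational(1, 2)), 2) = Pow(Pow(Add(121, 36), Rational(1, 2)), 2) = Pow(Pow(157, Rational(1, 2)), 2) = 157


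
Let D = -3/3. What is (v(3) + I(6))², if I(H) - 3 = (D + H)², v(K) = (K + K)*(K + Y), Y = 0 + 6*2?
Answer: 13924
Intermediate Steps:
D = -1 (D = -3*⅓ = -1)
Y = 12 (Y = 0 + 12 = 12)
v(K) = 2*K*(12 + K) (v(K) = (K + K)*(K + 12) = (2*K)*(12 + K) = 2*K*(12 + K))
I(H) = 3 + (-1 + H)²
(v(3) + I(6))² = (2*3*(12 + 3) + (3 + (-1 + 6)²))² = (2*3*15 + (3 + 5²))² = (90 + (3 + 25))² = (90 + 28)² = 118² = 13924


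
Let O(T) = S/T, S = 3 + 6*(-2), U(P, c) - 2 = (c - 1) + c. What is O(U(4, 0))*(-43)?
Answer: 387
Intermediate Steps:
U(P, c) = 1 + 2*c (U(P, c) = 2 + ((c - 1) + c) = 2 + ((-1 + c) + c) = 2 + (-1 + 2*c) = 1 + 2*c)
S = -9 (S = 3 - 12 = -9)
O(T) = -9/T
O(U(4, 0))*(-43) = -9/(1 + 2*0)*(-43) = -9/(1 + 0)*(-43) = -9/1*(-43) = -9*1*(-43) = -9*(-43) = 387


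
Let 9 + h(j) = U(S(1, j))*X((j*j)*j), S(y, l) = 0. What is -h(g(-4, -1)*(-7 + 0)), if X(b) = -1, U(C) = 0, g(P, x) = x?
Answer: 9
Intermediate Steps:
h(j) = -9 (h(j) = -9 + 0*(-1) = -9 + 0 = -9)
-h(g(-4, -1)*(-7 + 0)) = -1*(-9) = 9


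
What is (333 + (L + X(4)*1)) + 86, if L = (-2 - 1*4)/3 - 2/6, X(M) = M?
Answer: 1262/3 ≈ 420.67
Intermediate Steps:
L = -7/3 (L = (-2 - 4)*(1/3) - 2*1/6 = -6*1/3 - 1/3 = -2 - 1/3 = -7/3 ≈ -2.3333)
(333 + (L + X(4)*1)) + 86 = (333 + (-7/3 + 4*1)) + 86 = (333 + (-7/3 + 4)) + 86 = (333 + 5/3) + 86 = 1004/3 + 86 = 1262/3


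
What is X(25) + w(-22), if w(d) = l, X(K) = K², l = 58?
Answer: 683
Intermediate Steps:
w(d) = 58
X(25) + w(-22) = 25² + 58 = 625 + 58 = 683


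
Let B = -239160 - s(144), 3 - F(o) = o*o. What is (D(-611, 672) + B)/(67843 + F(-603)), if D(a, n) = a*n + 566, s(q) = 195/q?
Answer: 31160993/14196624 ≈ 2.1950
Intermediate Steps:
F(o) = 3 - o**2 (F(o) = 3 - o*o = 3 - o**2)
D(a, n) = 566 + a*n
B = -11479745/48 (B = -239160 - 195/144 = -239160 - 1*65/48 = -239160 - 65/48 = -11479745/48 ≈ -2.3916e+5)
(D(-611, 672) + B)/(67843 + F(-603)) = ((566 - 611*672) - 11479745/48)/(67843 + (3 - 1*(-603)**2)) = ((566 - 410592) - 11479745/48)/(67843 + (3 - 1*363609)) = (-410026 - 11479745/48)/(67843 + (3 - 363609)) = -31160993/(48*(67843 - 363606)) = -31160993/48/(-295763) = -31160993/48*(-1/295763) = 31160993/14196624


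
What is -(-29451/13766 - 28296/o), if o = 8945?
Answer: 652961931/123136870 ≈ 5.3027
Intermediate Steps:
-(-29451/13766 - 28296/o) = -(-29451/13766 - 28296/8945) = -1*(-652961931/123136870) = 652961931/123136870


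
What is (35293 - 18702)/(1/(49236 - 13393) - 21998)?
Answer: -594671213/788474313 ≈ -0.75420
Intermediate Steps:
(35293 - 18702)/(1/(49236 - 13393) - 21998) = 16591/(1/35843 - 21998) = 16591/(-788474313/35843) = 16591*(-35843/788474313) = -594671213/788474313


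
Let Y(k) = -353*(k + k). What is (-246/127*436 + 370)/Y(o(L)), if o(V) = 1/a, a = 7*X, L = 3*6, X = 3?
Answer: 632793/44831 ≈ 14.115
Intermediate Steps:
L = 18
a = 21 (a = 7*3 = 21)
o(V) = 1/21
Y(k) = -706*k
(-246/127*436 + 370)/Y(o(L)) = (-246/127*436 + 370)/((-706*1/21)) = (-246*1/127*436 + 370)/(-706/21) = (-246/127*436 + 370)*(-21/706) = (-107256/127 + 370)*(-21/706) = -60266/127*(-21/706) = 632793/44831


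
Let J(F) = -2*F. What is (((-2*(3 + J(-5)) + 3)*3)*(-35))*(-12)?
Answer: -28980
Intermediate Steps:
(((-2*(3 + J(-5)) + 3)*3)*(-35))*(-12) = (((-2*(3 - 2*(-5)) + 3)*3)*(-35))*(-12) = (((-2*(3 + 10) + 3)*3)*(-35))*(-12) = (((-2*13 + 3)*3)*(-35))*(-12) = (((-26 + 3)*3)*(-35))*(-12) = (-23*3*(-35))*(-12) = -69*(-35)*(-12) = 2415*(-12) = -28980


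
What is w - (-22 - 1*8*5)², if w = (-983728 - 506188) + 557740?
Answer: -936020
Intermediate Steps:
w = -932176 (w = -1489916 + 557740 = -932176)
w - (-22 - 1*8*5)² = -932176 - (-22 - 1*8*5)² = -932176 - (-22 - 8*5)² = -932176 - (-22 - 40)² = -932176 - 1*(-62)² = -932176 - 1*3844 = -932176 - 3844 = -936020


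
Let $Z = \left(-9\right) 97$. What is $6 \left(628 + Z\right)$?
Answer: $-1470$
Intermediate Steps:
$Z = -873$
$6 \left(628 + Z\right) = 6 \left(628 - 873\right) = 6 \left(-245\right) = -1470$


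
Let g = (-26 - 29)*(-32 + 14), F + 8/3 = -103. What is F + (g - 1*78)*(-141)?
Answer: -386093/3 ≈ -1.2870e+5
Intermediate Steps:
F = -317/3 (F = -8/3 - 103 = -317/3 ≈ -105.67)
g = 990 (g = -55*(-18) = 990)
F + (g - 1*78)*(-141) = -317/3 + (990 - 1*78)*(-141) = -317/3 + (990 - 78)*(-141) = -317/3 + 912*(-141) = -317/3 - 128592 = -386093/3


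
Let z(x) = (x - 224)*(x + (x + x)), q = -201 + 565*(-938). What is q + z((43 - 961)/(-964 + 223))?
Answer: -32395712735/61009 ≈ -5.3100e+5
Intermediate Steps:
q = -530171 (q = -201 - 529970 = -530171)
z(x) = 3*x*(-224 + x) (z(x) = (-224 + x)*(x + 2*x) = (-224 + x)*(3*x) = 3*x*(-224 + x))
q + z((43 - 961)/(-964 + 223)) = -530171 + 3*((43 - 961)/(-964 + 223))*(-224 + (43 - 961)/(-964 + 223)) = -530171 + 3*(-918/(-741))*(-224 - 918/(-741)) = -530171 + 3*(-918*(-1/741))*(-224 - 918*(-1/741)) = -530171 + 3*(306/247)*(-224 + 306/247) = -530171 + 3*(306/247)*(-55022/247) = -530171 - 50510196/61009 = -32395712735/61009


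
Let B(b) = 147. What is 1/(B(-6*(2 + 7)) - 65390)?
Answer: -1/65243 ≈ -1.5327e-5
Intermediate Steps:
1/(B(-6*(2 + 7)) - 65390) = 1/(147 - 65390) = 1/(-65243) = -1/65243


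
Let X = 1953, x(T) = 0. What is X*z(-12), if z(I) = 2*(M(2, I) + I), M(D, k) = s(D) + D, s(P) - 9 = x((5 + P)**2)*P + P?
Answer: 3906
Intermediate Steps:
s(P) = 9 + P (s(P) = 9 + (0*P + P) = 9 + (0 + P) = 9 + P)
M(D, k) = 9 + 2*D (M(D, k) = (9 + D) + D = 9 + 2*D)
z(I) = 26 + 2*I (z(I) = 2*((9 + 2*2) + I) = 2*((9 + 4) + I) = 2*(13 + I) = 26 + 2*I)
X*z(-12) = 1953*(26 + 2*(-12)) = 1953*(26 - 24) = 1953*2 = 3906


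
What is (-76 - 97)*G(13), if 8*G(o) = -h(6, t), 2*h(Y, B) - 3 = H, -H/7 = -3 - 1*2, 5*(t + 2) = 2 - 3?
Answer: 3287/8 ≈ 410.88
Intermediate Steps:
t = -11/5 (t = -2 + (2 - 3)/5 = -2 + (⅕)*(-1) = -2 - ⅕ = -11/5 ≈ -2.2000)
H = 35 (H = -7*(-3 - 1*2) = -7*(-3 - 2) = -7*(-5) = 35)
h(Y, B) = 19 (h(Y, B) = 3/2 + (½)*35 = 3/2 + 35/2 = 19)
G(o) = -19/8 (G(o) = (-1*19)/8 = (⅛)*(-19) = -19/8)
(-76 - 97)*G(13) = (-76 - 97)*(-19/8) = -173*(-19/8) = 3287/8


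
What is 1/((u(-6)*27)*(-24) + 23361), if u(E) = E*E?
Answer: 1/33 ≈ 0.030303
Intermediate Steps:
u(E) = E²
1/((u(-6)*27)*(-24) + 23361) = 1/(((-6)²*27)*(-24) + 23361) = 1/((36*27)*(-24) + 23361) = 1/(972*(-24) + 23361) = 1/(-23328 + 23361) = 1/33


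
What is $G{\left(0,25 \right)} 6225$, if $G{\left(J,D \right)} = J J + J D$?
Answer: $0$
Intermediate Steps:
$G{\left(J,D \right)} = J^{2} + D J$
$G{\left(0,25 \right)} 6225 = 0 \left(25 + 0\right) 6225 = 0 \cdot 25 \cdot 6225 = 0 \cdot 6225 = 0$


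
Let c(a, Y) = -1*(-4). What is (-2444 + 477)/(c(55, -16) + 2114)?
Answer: -1967/2118 ≈ -0.92871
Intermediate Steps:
c(a, Y) = 4
(-2444 + 477)/(c(55, -16) + 2114) = (-2444 + 477)/(4 + 2114) = -1967/2118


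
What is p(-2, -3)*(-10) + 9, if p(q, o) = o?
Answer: 39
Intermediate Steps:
p(-2, -3)*(-10) + 9 = -3*(-10) + 9 = 30 + 9 = 39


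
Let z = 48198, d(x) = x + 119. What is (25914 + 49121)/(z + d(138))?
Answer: 15007/9691 ≈ 1.5485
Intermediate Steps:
d(x) = 119 + x
(25914 + 49121)/(z + d(138)) = (25914 + 49121)/(48198 + (119 + 138)) = 75035/(48198 + 257) = 75035/48455 = 75035*(1/48455) = 15007/9691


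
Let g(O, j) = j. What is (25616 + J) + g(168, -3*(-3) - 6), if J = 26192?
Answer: 51811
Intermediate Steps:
(25616 + J) + g(168, -3*(-3) - 6) = (25616 + 26192) + (-3*(-3) - 6) = 51808 + (9 - 6) = 51808 + 3 = 51811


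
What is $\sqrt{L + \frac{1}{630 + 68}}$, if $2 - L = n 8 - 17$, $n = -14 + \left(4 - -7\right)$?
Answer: $\frac{3 \sqrt{2327830}}{698} \approx 6.5575$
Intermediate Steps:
$n = -3$ ($n = -14 + \left(4 + 7\right) = -14 + 11 = -3$)
$L = 43$ ($L = 2 - \left(\left(-3\right) 8 - 17\right) = 2 - \left(-24 - 17\right) = 2 - -41 = 2 + 41 = 43$)
$\sqrt{L + \frac{1}{630 + 68}} = \sqrt{43 + \frac{1}{630 + 68}} = \sqrt{43 + \frac{1}{698}} = \sqrt{\frac{30015}{698}} = \frac{3 \sqrt{2327830}}{698}$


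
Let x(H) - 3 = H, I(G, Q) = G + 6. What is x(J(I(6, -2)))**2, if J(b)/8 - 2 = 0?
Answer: 361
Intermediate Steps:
I(G, Q) = 6 + G
J(b) = 16 (J(b) = 16 + 8*0 = 16 + 0 = 16)
x(H) = 3 + H
x(J(I(6, -2)))**2 = (3 + 16)**2 = 19**2 = 361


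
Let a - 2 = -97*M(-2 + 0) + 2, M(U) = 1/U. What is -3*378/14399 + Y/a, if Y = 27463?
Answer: 112965772/215985 ≈ 523.03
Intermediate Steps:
a = 105/2 (a = 2 + (-97/(-2 + 0) + 2) = 2 + (-97/(-2) + 2) = 2 + (-97*(-½) + 2) = 2 + (97/2 + 2) = 2 + 101/2 = 105/2 ≈ 52.500)
-3*378/14399 + Y/a = -3*378/14399 + 27463/(105/2) = -1134*1/14399 + 27463*(2/105) = -162/2057 + 54926/105 = 112965772/215985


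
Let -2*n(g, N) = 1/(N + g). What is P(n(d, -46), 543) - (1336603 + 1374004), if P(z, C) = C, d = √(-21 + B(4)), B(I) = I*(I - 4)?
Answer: -2710064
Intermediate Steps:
B(I) = I*(-4 + I)
d = I*√21 (d = √(-21 + 4*(-4 + 4)) = √(-21 + 4*0) = √(-21 + 0) = √(-21) = I*√21 ≈ 4.5826*I)
n(g, N) = -1/(2*(N + g))
P(n(d, -46), 543) - (1336603 + 1374004) = 543 - (1336603 + 1374004) = 543 - 1*2710607 = 543 - 2710607 = -2710064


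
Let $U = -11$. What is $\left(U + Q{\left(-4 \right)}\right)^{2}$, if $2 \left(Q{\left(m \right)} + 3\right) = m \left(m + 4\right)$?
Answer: $196$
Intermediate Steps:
$Q{\left(m \right)} = -3 + \frac{m \left(4 + m\right)}{2}$ ($Q{\left(m \right)} = -3 + \frac{m \left(m + 4\right)}{2} = -3 + \frac{m \left(4 + m\right)}{2}$)
$\left(U + Q{\left(-4 \right)}\right)^{2} = \left(-11 + \left(-3 + \frac{\left(-4\right)^{2}}{2} + 2 \left(-4\right)\right)\right)^{2} = \left(-11 - 3\right)^{2} = \left(-14\right)^{2} = 196$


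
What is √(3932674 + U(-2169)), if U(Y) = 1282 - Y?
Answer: 5*√157445 ≈ 1984.0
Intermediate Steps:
√(3932674 + U(-2169)) = √(3932674 + (1282 - 1*(-2169))) = √(3932674 + (1282 + 2169)) = √(3932674 + 3451) = √3936125 = 5*√157445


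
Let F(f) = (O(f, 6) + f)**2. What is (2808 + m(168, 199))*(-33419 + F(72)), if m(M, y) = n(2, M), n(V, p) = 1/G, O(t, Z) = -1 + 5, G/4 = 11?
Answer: -310488689/4 ≈ -7.7622e+7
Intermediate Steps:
G = 44 (G = 4*11 = 44)
O(t, Z) = 4
F(f) = (4 + f)**2
n(V, p) = 1/44
m(M, y) = 1/44
(2808 + m(168, 199))*(-33419 + F(72)) = (2808 + 1/44)*(-33419 + (4 + 72)**2) = 123553*(-33419 + 76**2)/44 = 123553*(-33419 + 5776)/44 = (123553/44)*(-27643) = -310488689/4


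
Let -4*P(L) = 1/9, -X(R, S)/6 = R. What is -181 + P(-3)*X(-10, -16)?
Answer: -548/3 ≈ -182.67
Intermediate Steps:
X(R, S) = -6*R
P(L) = -1/36 (P(L) = -1/4/9 = -1/4*1/9 = -1/36)
-181 + P(-3)*X(-10, -16) = -181 - (-1)*(-10)/6 = -181 - 1/36*60 = -181 - 5/3 = -548/3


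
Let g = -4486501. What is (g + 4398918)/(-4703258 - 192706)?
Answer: 87583/4895964 ≈ 0.017889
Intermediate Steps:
(g + 4398918)/(-4703258 - 192706) = (-4486501 + 4398918)/(-4703258 - 192706) = -87583/(-4895964) = -87583*(-1/4895964) = 87583/4895964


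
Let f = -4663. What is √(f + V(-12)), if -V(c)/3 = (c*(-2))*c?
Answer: I*√3799 ≈ 61.636*I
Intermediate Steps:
V(c) = 6*c² (V(c) = -3*c*(-2)*c = -3*(-2*c)*c = -(-6)*c² = 6*c²)
√(f + V(-12)) = √(-4663 + 6*(-12)²) = √(-4663 + 6*144) = √(-4663 + 864) = √(-3799) = I*√3799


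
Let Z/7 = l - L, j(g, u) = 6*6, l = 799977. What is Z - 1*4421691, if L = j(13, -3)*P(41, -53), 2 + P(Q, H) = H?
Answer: 1192008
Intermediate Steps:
P(Q, H) = -2 + H
j(g, u) = 36
L = -1980 (L = 36*(-2 - 53) = 36*(-55) = -1980)
Z = 5613699 (Z = 7*(799977 - 1*(-1980)) = 7*(799977 + 1980) = 7*801957 = 5613699)
Z - 1*4421691 = 5613699 - 1*4421691 = 5613699 - 4421691 = 1192008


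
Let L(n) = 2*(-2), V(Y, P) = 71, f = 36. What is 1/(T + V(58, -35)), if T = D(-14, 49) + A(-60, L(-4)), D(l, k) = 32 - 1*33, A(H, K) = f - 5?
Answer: 1/101 ≈ 0.0099010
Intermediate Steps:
L(n) = -4
A(H, K) = 31 (A(H, K) = 36 - 5 = 31)
D(l, k) = -1 (D(l, k) = 32 - 33 = -1)
T = 30 (T = -1 + 31 = 30)
1/(T + V(58, -35)) = 1/(30 + 71) = 1/101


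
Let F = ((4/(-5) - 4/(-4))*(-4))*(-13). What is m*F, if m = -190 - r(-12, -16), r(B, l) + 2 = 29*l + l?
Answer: 15184/5 ≈ 3036.8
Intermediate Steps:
r(B, l) = -2 + 30*l (r(B, l) = -2 + (29*l + l) = -2 + 30*l)
F = 52/5 (F = ((4*(-⅕) - 4*(-¼))*(-4))*(-13) = ((-⅘ + 1)*(-4))*(-13) = ((⅕)*(-4))*(-13) = -⅘*(-13) = 52/5 ≈ 10.400)
m = 292 (m = -190 - (-2 + 30*(-16)) = -190 - (-2 - 480) = -190 - 1*(-482) = -190 + 482 = 292)
m*F = 292*(52/5) = 15184/5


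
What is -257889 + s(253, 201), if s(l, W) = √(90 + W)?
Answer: -257889 + √291 ≈ -2.5787e+5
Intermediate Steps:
-257889 + s(253, 201) = -257889 + √(90 + 201) = -257889 + √291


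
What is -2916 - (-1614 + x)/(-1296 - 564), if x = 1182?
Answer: -452016/155 ≈ -2916.2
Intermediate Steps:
-2916 - (-1614 + x)/(-1296 - 564) = -2916 - (-1614 + 1182)/(-1296 - 564) = -2916 - (-432)/(-1860) = -2916 - (-432)*(-1)/1860 = -2916 - 1*36/155 = -2916 - 36/155 = -452016/155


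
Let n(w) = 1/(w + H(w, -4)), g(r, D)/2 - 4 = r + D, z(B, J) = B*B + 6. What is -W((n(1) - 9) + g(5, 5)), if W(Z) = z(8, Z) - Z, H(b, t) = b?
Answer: -101/2 ≈ -50.500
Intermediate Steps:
z(B, J) = 6 + B² (z(B, J) = B² + 6 = 6 + B²)
g(r, D) = 8 + 2*D + 2*r (g(r, D) = 8 + 2*(r + D) = 8 + 2*(D + r) = 8 + (2*D + 2*r) = 8 + 2*D + 2*r)
n(w) = 1/(2*w) (n(w) = 1/(w + w) = 1/(2*w))
W(Z) = 70 - Z (W(Z) = (6 + 8²) - Z = (6 + 64) - Z = 70 - Z)
-W((n(1) - 9) + g(5, 5)) = -(70 - (((½)/1 - 9) + (8 + 2*5 + 2*5))) = -(70 - (((½)*1 - 9) + (8 + 10 + 10))) = -(70 - ((½ - 9) + 28)) = -(70 - (-17/2 + 28)) = -(70 - 1*39/2) = -(70 - 39/2) = -1*101/2 = -101/2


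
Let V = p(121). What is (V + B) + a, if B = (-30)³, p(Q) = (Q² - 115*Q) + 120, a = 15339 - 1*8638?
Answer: -19453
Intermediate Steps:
a = 6701 (a = 15339 - 8638 = 6701)
p(Q) = 120 + Q² - 115*Q
V = 846 (V = 120 + 121² - 115*121 = 120 + 14641 - 13915 = 846)
B = -27000
(V + B) + a = (846 - 27000) + 6701 = -26154 + 6701 = -19453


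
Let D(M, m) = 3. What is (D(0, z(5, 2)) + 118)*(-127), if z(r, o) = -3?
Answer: -15367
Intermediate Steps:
(D(0, z(5, 2)) + 118)*(-127) = (3 + 118)*(-127) = 121*(-127) = -15367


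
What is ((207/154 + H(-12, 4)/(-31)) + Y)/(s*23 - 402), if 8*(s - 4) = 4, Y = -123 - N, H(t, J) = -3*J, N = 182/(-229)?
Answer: 131707705/326333931 ≈ 0.40360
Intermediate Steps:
N = -182/229 (N = 182*(-1/229) = -182/229 ≈ -0.79476)
Y = -27985/229 (Y = -123 - 1*(-182/229) = -123 + 182/229 = -27985/229 ≈ -122.21)
s = 9/2 (s = 4 + (⅛)*4 = 4 + ½ = 9/2 ≈ 4.5000)
((207/154 + H(-12, 4)/(-31)) + Y)/(s*23 - 402) = ((207/154 - 3*4/(-31)) - 27985/229)/((9/2)*23 - 402) = ((207*(1/154) - 12*(-1/31)) - 27985/229)/(207/2 - 402) = ((207/154 + 12/31) - 27985/229)/(-597/2) = (8265/4774 - 27985/229)*(-2/597) = -131707705/1093246*(-2/597) = 131707705/326333931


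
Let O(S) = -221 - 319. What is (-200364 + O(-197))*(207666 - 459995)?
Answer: 50693905416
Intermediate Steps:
O(S) = -540
(-200364 + O(-197))*(207666 - 459995) = (-200364 - 540)*(207666 - 459995) = -200904*(-252329) = 50693905416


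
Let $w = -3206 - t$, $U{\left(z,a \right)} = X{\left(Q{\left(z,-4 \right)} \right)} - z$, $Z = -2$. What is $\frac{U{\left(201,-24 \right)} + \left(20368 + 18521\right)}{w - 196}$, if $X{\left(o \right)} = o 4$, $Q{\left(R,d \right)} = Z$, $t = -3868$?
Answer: $\frac{19340}{233} \approx 83.004$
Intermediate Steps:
$Q{\left(R,d \right)} = -2$
$X{\left(o \right)} = 4 o$
$U{\left(z,a \right)} = -8 - z$ ($U{\left(z,a \right)} = 4 \left(-2\right) - z = -8 - z$)
$w = 662$ ($w = -3206 - -3868 = -3206 + 3868 = 662$)
$\frac{U{\left(201,-24 \right)} + \left(20368 + 18521\right)}{w - 196} = \frac{\left(-8 - 201\right) + \left(20368 + 18521\right)}{662 - 196} = \frac{\left(-8 - 201\right) + 38889}{466} = \left(-209 + 38889\right) \frac{1}{466} = 38680 \cdot \frac{1}{466} = \frac{19340}{233}$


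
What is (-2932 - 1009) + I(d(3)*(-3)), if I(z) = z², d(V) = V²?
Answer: -3212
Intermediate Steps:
(-2932 - 1009) + I(d(3)*(-3)) = (-2932 - 1009) + (3²*(-3))² = -3941 + (9*(-3))² = -3941 + (-27)² = -3941 + 729 = -3212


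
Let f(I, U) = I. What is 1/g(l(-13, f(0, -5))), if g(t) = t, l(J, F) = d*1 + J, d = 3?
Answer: -⅒ ≈ -0.10000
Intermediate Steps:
l(J, F) = 3 + J (l(J, F) = 3*1 + J = 3 + J)
1/g(l(-13, f(0, -5))) = 1/(3 - 13) = 1/(-10) = -⅒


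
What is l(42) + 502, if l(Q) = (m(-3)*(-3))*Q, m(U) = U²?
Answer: -632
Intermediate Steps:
l(Q) = -27*Q (l(Q) = ((-3)²*(-3))*Q = (9*(-3))*Q = -27*Q)
l(42) + 502 = -27*42 + 502 = -1134 + 502 = -632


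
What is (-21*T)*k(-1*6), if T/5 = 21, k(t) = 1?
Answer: -2205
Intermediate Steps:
T = 105 (T = 5*21 = 105)
(-21*T)*k(-1*6) = -21*105*1 = -2205*1 = -2205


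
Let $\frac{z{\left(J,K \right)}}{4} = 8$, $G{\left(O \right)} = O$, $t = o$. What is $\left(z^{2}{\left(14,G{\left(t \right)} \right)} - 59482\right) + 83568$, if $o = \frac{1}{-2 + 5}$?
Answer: $25110$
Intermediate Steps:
$o = \frac{1}{3} \approx 0.33333$
$t = \frac{1}{3} \approx 0.33333$
$z{\left(J,K \right)} = 32$ ($z{\left(J,K \right)} = 4 \cdot 8 = 32$)
$\left(z^{2}{\left(14,G{\left(t \right)} \right)} - 59482\right) + 83568 = \left(32^{2} - 59482\right) + 83568 = \left(1024 - 59482\right) + 83568 = -58458 + 83568 = 25110$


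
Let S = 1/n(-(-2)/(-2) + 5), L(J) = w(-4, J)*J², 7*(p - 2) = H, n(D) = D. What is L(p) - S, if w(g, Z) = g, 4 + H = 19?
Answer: -13505/196 ≈ -68.903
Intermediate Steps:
H = 15 (H = -4 + 19 = 15)
p = 29/7 (p = 2 + (⅐)*15 = 2 + 15/7 = 29/7 ≈ 4.1429)
L(J) = -4*J²
S = ¼ (S = 1/(-(-2)/(-2) + 5) = 1/(-(-2)*(-1)/2 + 5) = 1/(-2*½ + 5) = 1/(-1 + 5) = 1/4 = ¼ ≈ 0.25000)
L(p) - S = -4*(29/7)² - 1*¼ = -4*841/49 - ¼ = -3364/49 - ¼ = -13505/196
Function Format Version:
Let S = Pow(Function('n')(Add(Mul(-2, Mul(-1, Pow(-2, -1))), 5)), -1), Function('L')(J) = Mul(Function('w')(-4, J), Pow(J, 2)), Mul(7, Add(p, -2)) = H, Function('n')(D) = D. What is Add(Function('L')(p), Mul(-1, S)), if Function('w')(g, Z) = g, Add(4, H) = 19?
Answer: Rational(-13505, 196) ≈ -68.903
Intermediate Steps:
H = 15 (H = Add(-4, 19) = 15)
p = Rational(29, 7) (p = Add(2, Mul(Rational(1, 7), 15)) = Add(2, Rational(15, 7)) = Rational(29, 7) ≈ 4.1429)
Function('L')(J) = Mul(-4, Pow(J, 2))
S = Rational(1, 4) (S = Pow(Add(Mul(-2, Mul(-1, Pow(-2, -1))), 5), -1) = Pow(Add(Mul(-2, Mul(-1, Rational(-1, 2))), 5), -1) = Pow(Add(Mul(-2, Rational(1, 2)), 5), -1) = Pow(Add(-1, 5), -1) = Pow(4, -1) = Rational(1, 4) ≈ 0.25000)
Add(Function('L')(p), Mul(-1, S)) = Add(Mul(-4, Pow(Rational(29, 7), 2)), Mul(-1, Rational(1, 4))) = Add(Mul(-4, Rational(841, 49)), Rational(-1, 4)) = Add(Rational(-3364, 49), Rational(-1, 4)) = Rational(-13505, 196)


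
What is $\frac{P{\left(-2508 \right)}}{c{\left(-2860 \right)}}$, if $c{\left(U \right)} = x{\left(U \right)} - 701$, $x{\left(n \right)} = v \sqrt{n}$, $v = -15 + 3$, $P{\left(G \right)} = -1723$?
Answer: $\frac{1207823}{903241} - \frac{41352 i \sqrt{715}}{903241} \approx 1.3372 - 1.2242 i$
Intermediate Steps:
$v = -12$
$x{\left(n \right)} = - 12 \sqrt{n}$
$c{\left(U \right)} = -701 - 12 \sqrt{U}$ ($c{\left(U \right)} = - 12 \sqrt{U} - 701 = -701 - 12 \sqrt{U}$)
$\frac{P{\left(-2508 \right)}}{c{\left(-2860 \right)}} = - \frac{1723}{-701 - 12 \sqrt{-2860}} = - \frac{1723}{-701 - 12 \cdot 2 i \sqrt{715}} = - \frac{1723}{-701 - 24 i \sqrt{715}}$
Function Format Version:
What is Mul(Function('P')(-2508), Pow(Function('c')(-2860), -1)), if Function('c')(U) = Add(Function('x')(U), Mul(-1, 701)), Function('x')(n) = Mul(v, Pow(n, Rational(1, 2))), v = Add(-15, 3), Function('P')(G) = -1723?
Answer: Add(Rational(1207823, 903241), Mul(Rational(-41352, 903241), I, Pow(715, Rational(1, 2)))) ≈ Add(1.3372, Mul(-1.2242, I))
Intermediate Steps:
v = -12
Function('x')(n) = Mul(-12, Pow(n, Rational(1, 2)))
Function('c')(U) = Add(-701, Mul(-12, Pow(U, Rational(1, 2)))) (Function('c')(U) = Add(Mul(-12, Pow(U, Rational(1, 2))), Mul(-1, 701)) = Add(Mul(-12, Pow(U, Rational(1, 2))), -701) = Add(-701, Mul(-12, Pow(U, Rational(1, 2)))))
Mul(Function('P')(-2508), Pow(Function('c')(-2860), -1)) = Mul(-1723, Pow(Add(-701, Mul(-12, Pow(-2860, Rational(1, 2)))), -1)) = Mul(-1723, Pow(Add(-701, Mul(-12, Mul(2, I, Pow(715, Rational(1, 2))))), -1)) = Mul(-1723, Pow(Add(-701, Mul(-24, I, Pow(715, Rational(1, 2)))), -1))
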